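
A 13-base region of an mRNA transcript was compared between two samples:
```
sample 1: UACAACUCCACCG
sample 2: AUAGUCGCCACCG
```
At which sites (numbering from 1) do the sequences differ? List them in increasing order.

1, 2, 3, 4, 5, 7

Scanning 1-based: 1: U/A; 2: A/U; 3: C/A; 4: A/G; 5: A/U; 7: U/G.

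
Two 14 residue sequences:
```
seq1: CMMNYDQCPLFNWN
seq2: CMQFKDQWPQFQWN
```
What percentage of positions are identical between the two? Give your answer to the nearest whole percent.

Mismatches at positions 3, 4, 5, 8, 10, 12 (1-based): 6 of 14.
Identical positions: 8/14 = 57.14% → 57%.

57%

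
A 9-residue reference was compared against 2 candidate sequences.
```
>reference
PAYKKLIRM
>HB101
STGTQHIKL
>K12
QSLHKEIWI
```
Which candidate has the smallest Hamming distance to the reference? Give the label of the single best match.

K12

HB101 differs at 8 positions; K12 differs at 7 positions. The closest is K12.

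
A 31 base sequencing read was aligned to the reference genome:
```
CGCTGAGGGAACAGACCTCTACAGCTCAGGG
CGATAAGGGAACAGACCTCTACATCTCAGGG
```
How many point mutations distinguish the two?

Mismatches (1-based): base 3: C→A; base 5: G→A; base 24: G→T.

3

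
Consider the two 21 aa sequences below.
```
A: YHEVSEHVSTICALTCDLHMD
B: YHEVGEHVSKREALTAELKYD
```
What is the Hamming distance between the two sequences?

8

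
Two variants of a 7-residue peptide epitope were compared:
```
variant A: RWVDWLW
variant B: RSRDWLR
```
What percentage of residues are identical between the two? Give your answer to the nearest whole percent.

57%

Mismatches at positions 2, 3, 7 (1-based): 3 of 7.
Identical positions: 4/7 = 57.14% → 57%.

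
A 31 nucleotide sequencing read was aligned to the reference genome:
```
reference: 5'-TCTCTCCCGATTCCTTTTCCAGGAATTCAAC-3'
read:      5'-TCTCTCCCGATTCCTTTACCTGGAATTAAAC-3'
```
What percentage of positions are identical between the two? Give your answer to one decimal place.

3 positions differ (18, 21, 28), so 28 of 31 match: 28/31 = 90.32%.

90.3%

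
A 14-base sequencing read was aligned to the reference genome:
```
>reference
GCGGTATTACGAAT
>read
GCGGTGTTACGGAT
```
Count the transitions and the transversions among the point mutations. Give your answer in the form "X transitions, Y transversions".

2 transitions, 0 transversions

Transitions (purine↔purine or pyrimidine↔pyrimidine): 6 A→G, 12 A→G.
Transversions (purine↔pyrimidine): none.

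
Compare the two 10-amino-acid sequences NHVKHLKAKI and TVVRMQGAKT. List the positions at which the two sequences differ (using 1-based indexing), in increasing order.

Scanning 1-based: 1: N/T; 2: H/V; 4: K/R; 5: H/M; 6: L/Q; 7: K/G; 10: I/T.

1, 2, 4, 5, 6, 7, 10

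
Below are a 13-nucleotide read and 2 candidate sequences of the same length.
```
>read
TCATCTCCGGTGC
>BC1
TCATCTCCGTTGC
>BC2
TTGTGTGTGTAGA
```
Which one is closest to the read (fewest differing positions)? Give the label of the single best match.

BC1

Hamming distances to read — BC1: 1; BC2: 8.
Smallest is BC1 with 1 mismatch.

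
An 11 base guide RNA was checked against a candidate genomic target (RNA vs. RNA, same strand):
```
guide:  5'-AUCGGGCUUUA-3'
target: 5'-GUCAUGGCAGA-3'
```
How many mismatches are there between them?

7

Mismatches (1-based): base 1: A→G; base 4: G→A; base 5: G→U; base 7: C→G; base 8: U→C; base 9: U→A; base 10: U→G.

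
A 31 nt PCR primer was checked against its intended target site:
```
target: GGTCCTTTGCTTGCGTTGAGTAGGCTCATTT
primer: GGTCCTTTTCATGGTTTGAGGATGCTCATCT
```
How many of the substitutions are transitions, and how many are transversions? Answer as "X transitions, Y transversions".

Mismatches (1-based):
base 9: G→T (purine→pyrimidine, transversion)
base 11: T→A (pyrimidine→purine, transversion)
base 14: C→G (pyrimidine→purine, transversion)
base 15: G→T (purine→pyrimidine, transversion)
base 21: T→G (pyrimidine→purine, transversion)
base 23: G→T (purine→pyrimidine, transversion)
base 30: T→C (pyrimidine→pyrimidine, transition)

1 transition, 6 transversions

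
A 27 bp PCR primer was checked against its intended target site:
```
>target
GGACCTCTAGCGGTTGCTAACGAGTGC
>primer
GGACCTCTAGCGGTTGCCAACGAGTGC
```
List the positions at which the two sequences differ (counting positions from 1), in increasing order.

Scanning 1-based: 18: T/C.

18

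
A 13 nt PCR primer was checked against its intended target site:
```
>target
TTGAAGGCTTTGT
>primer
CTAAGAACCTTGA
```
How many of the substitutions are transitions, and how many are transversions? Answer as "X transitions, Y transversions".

Transitions (purine↔purine or pyrimidine↔pyrimidine): 1 T→C, 3 G→A, 5 A→G, 6 G→A, 7 G→A, 9 T→C.
Transversions (purine↔pyrimidine): 13 T→A.

6 transitions, 1 transversion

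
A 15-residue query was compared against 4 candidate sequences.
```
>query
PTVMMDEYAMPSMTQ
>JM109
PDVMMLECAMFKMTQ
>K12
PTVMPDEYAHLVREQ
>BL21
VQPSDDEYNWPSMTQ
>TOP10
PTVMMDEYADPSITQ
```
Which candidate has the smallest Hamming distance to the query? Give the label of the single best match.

TOP10

Hamming distances to query — JM109: 5; K12: 6; BL21: 7; TOP10: 2.
Smallest is TOP10 with 2 mismatches.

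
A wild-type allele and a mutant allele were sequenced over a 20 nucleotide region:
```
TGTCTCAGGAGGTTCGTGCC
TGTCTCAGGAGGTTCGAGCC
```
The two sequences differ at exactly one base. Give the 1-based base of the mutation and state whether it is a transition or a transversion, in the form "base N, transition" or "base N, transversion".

The sequences differ only at base 17: T→A (pyrimidine→purine), a transversion.

base 17, transversion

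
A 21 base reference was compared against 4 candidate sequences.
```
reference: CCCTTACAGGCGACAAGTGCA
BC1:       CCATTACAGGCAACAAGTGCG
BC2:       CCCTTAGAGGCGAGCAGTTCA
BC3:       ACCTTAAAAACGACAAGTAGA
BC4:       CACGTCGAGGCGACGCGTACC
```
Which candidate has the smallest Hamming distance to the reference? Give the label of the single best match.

Hamming distances to reference — BC1: 3; BC2: 4; BC3: 6; BC4: 8.
Smallest is BC1 with 3 mismatches.

BC1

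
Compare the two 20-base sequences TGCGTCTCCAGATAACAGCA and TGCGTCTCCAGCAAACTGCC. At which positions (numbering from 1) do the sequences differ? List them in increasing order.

Scanning 1-based: 12: A/C; 13: T/A; 17: A/T; 20: A/C.

12, 13, 17, 20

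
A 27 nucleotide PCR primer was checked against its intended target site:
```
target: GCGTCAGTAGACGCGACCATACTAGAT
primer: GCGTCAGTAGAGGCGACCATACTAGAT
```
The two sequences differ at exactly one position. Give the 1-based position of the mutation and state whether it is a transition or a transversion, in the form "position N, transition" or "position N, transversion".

The sequences differ only at position 12: C→G (pyrimidine→purine), a transversion.

position 12, transversion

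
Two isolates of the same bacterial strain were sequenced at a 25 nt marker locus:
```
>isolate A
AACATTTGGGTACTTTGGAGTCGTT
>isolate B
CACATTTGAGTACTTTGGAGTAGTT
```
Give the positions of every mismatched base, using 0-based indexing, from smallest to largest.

0, 8, 21

Scanning 0-based: 0: A/C; 8: G/A; 21: C/A.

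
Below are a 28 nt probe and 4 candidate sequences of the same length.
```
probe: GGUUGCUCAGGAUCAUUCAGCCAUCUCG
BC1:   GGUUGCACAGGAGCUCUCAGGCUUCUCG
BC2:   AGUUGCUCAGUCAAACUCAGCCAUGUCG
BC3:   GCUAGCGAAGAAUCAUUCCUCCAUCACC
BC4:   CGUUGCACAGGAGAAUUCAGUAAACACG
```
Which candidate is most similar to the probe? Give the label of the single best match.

Hamming distances to probe — BC1: 6; BC2: 7; BC3: 9; BC4: 8.
Smallest is BC1 with 6 mismatches.

BC1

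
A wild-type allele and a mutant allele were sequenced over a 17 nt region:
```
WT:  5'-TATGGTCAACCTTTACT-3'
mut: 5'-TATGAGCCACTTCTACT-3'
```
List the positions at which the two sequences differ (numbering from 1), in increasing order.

5, 6, 8, 11, 13

Scanning 1-based: 5: G/A; 6: T/G; 8: A/C; 11: C/T; 13: T/C.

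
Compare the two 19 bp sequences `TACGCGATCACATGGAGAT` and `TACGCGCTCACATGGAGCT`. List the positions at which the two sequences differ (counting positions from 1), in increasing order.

7, 18

Differences at position 7 (A→C), position 18 (A→C).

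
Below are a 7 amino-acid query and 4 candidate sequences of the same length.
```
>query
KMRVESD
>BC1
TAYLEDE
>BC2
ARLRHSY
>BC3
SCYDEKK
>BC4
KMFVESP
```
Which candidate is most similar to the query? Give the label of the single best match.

BC4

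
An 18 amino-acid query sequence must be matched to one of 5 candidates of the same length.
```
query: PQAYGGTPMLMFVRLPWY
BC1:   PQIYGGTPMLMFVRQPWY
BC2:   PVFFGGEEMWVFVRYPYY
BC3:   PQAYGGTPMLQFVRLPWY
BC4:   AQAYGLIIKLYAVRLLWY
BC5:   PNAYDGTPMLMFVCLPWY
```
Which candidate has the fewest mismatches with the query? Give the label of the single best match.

BC3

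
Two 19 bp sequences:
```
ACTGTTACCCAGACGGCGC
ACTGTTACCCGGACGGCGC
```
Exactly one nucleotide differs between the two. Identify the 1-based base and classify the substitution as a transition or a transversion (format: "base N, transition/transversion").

Base 11 changes A→G. A is a purine and G is a purine, so this is a transition.

base 11, transition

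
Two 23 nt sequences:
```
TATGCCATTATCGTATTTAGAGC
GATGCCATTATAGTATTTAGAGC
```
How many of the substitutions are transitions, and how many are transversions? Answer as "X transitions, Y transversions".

0 transitions, 2 transversions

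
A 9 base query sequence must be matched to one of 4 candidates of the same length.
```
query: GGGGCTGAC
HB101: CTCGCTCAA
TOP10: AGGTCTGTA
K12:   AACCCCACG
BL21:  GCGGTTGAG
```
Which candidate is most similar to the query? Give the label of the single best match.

HB101 differs at 5 positions; TOP10 differs at 4 positions; K12 differs at 8 positions; BL21 differs at 3 positions. The closest is BL21.

BL21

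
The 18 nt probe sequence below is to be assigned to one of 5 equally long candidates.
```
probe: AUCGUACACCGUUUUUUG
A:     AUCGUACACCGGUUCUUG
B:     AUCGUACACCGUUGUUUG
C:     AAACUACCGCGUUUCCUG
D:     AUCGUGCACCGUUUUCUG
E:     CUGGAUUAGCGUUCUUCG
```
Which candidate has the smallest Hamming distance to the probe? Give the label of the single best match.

B

Hamming distances to probe — A: 2; B: 1; C: 7; D: 2; E: 8.
Smallest is B with 1 mismatch.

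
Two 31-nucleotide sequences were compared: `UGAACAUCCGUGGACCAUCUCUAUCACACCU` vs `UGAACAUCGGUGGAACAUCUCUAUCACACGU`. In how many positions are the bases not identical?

3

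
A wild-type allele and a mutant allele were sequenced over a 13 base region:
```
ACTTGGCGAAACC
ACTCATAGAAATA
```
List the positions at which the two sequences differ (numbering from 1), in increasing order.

Scanning 1-based: 4: T/C; 5: G/A; 6: G/T; 7: C/A; 12: C/T; 13: C/A.

4, 5, 6, 7, 12, 13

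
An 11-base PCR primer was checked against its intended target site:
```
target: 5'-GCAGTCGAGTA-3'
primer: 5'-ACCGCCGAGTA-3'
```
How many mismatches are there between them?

3

Comparing position by position, 3 bases differ: 1 (G/A), 3 (A/C), 5 (T/C).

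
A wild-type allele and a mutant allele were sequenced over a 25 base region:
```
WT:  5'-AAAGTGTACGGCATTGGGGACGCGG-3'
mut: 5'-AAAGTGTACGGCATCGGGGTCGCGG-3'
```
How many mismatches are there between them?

2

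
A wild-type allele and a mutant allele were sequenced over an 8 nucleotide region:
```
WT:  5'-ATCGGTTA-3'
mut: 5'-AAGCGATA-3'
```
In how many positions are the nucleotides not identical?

4

Comparing position by position, 4 positions differ: 2 (T/A), 3 (C/G), 4 (G/C), 6 (T/A).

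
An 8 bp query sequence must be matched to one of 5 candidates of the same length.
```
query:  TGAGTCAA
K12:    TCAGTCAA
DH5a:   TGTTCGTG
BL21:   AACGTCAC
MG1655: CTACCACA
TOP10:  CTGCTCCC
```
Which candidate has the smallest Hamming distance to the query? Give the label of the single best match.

K12

K12 differs at 1 site; DH5a differs at 6 sites; BL21 differs at 4 sites; MG1655 differs at 6 sites; TOP10 differs at 6 sites. The closest is K12.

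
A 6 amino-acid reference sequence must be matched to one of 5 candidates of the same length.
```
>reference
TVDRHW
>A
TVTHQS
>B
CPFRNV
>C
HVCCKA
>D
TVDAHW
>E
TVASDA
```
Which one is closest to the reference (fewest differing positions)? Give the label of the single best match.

D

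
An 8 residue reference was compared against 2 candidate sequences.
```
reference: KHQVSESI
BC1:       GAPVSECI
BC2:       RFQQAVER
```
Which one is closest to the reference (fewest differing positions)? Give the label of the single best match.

BC1

Hamming distances to reference — BC1: 4; BC2: 7.
Smallest is BC1 with 4 mismatches.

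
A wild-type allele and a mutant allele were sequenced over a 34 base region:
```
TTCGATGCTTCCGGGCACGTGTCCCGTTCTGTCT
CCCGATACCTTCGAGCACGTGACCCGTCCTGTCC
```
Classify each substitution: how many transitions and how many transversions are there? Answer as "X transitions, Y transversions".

8 transitions, 1 transversion

Mismatches (1-based):
base 1: T→C (pyrimidine→pyrimidine, transition)
base 2: T→C (pyrimidine→pyrimidine, transition)
base 7: G→A (purine→purine, transition)
base 9: T→C (pyrimidine→pyrimidine, transition)
base 11: C→T (pyrimidine→pyrimidine, transition)
base 14: G→A (purine→purine, transition)
base 22: T→A (pyrimidine→purine, transversion)
base 28: T→C (pyrimidine→pyrimidine, transition)
base 34: T→C (pyrimidine→pyrimidine, transition)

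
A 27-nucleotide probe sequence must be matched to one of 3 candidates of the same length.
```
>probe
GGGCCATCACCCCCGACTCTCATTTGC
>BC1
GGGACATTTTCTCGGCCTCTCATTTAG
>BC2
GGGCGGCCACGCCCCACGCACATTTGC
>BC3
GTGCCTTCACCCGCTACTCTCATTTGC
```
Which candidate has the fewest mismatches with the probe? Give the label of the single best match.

BC1 differs at 9 bases; BC2 differs at 7 bases; BC3 differs at 4 bases. The closest is BC3.

BC3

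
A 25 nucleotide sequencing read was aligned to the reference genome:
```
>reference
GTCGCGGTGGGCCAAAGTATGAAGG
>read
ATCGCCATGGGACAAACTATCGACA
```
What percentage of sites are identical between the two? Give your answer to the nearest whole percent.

64%

Mismatches at positions 1, 6, 7, 12, 17, 21, 22, 24, 25 (1-based): 9 of 25.
Identical positions: 16/25 = 64% → 64%.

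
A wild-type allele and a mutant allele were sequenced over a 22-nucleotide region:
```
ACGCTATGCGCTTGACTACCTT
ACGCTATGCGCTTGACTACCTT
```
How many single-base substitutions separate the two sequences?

0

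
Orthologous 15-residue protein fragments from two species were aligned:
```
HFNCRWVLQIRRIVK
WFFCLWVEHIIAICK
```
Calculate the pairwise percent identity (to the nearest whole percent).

47%

Mismatches at positions 1, 3, 5, 8, 9, 11, 12, 14 (1-based): 8 of 15.
Identical positions: 7/15 = 46.67% → 47%.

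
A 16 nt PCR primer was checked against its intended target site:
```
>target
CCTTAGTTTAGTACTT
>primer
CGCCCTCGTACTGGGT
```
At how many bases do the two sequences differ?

11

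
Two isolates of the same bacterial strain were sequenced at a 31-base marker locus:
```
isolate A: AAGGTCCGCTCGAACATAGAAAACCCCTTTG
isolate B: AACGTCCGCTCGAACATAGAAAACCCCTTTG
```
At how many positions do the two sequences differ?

The sequences differ at positions 3 (1-based) — 1 in total.

1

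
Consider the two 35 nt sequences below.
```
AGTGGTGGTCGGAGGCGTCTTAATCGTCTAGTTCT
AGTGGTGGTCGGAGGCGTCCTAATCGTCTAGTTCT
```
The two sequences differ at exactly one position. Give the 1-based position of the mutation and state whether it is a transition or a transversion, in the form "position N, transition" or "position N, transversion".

position 20, transition

The sequences differ only at position 20: T→C (pyrimidine→pyrimidine), a transition.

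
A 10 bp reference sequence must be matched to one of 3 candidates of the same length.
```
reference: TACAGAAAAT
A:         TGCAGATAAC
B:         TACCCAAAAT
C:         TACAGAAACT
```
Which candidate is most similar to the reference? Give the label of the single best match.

A differs at 3 positions; B differs at 2 positions; C differs at 1 position. The closest is C.

C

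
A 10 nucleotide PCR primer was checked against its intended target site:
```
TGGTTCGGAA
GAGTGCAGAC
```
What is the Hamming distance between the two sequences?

Comparing position by position, 5 sites differ: 1 (T/G), 2 (G/A), 5 (T/G), 7 (G/A), 10 (A/C).

5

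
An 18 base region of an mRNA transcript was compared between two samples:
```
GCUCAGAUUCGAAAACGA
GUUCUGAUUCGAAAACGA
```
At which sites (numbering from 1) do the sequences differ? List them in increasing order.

2, 5

Differences at site 2 (C→U), site 5 (A→U).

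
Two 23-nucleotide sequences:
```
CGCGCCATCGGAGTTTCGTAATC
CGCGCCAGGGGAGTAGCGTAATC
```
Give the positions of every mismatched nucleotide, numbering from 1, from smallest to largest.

8, 9, 15, 16

Differences at position 8 (T→G), position 9 (C→G), position 15 (T→A), position 16 (T→G).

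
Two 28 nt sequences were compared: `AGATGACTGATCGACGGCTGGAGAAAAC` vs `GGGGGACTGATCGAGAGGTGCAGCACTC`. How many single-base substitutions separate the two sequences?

Comparing position by position, 10 sites differ: 1 (A/G), 3 (A/G), 4 (T/G), 15 (C/G), 16 (G/A), 18 (C/G), 21 (G/C), 24 (A/C), 26 (A/C), 27 (A/T).

10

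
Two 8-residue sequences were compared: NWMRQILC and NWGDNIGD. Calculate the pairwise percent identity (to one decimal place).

37.5%

5 positions differ (3, 4, 5, 7, 8), so 3 of 8 match: 3/8 = 37.5%.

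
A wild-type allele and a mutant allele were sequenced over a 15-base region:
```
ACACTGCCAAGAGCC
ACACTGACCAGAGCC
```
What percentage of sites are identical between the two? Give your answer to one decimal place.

86.7%

2 positions differ (7, 9), so 13 of 15 match: 13/15 = 86.67%.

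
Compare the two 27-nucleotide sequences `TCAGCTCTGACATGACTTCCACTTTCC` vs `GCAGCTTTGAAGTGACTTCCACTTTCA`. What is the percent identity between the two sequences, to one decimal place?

81.5%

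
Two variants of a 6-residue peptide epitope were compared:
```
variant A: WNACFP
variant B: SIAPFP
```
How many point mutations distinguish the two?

3

The sequences differ at residues 1, 2, 4 (1-based) — 3 in total.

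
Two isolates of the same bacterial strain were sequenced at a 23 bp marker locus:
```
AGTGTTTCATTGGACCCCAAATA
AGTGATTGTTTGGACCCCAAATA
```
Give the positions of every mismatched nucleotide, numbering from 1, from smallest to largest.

5, 8, 9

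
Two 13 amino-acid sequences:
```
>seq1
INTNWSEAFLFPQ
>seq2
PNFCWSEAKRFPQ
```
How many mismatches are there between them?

Comparing position by position, 5 residues differ: 1 (I/P), 3 (T/F), 4 (N/C), 9 (F/K), 10 (L/R).

5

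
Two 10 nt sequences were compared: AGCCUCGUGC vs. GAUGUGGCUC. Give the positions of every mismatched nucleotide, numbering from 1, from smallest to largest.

1, 2, 3, 4, 6, 8, 9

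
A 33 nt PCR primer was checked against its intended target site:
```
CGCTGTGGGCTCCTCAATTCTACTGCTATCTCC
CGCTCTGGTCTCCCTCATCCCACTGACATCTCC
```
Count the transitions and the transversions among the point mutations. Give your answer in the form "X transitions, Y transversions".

Mismatches (1-based):
base 5: G→C (purine→pyrimidine, transversion)
base 9: G→T (purine→pyrimidine, transversion)
base 14: T→C (pyrimidine→pyrimidine, transition)
base 15: C→T (pyrimidine→pyrimidine, transition)
base 16: A→C (purine→pyrimidine, transversion)
base 19: T→C (pyrimidine→pyrimidine, transition)
base 21: T→C (pyrimidine→pyrimidine, transition)
base 26: C→A (pyrimidine→purine, transversion)
base 27: T→C (pyrimidine→pyrimidine, transition)

5 transitions, 4 transversions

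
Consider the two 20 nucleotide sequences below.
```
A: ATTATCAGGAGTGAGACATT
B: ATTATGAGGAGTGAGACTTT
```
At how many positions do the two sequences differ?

Comparing position by position, 2 positions differ: 6 (C/G), 18 (A/T).

2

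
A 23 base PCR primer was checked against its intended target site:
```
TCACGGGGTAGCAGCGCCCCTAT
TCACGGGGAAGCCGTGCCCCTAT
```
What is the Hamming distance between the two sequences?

3

Comparing position by position, 3 bases differ: 9 (T/A), 13 (A/C), 15 (C/T).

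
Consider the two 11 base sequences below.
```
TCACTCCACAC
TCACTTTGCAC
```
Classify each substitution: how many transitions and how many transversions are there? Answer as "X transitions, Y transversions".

3 transitions, 0 transversions

Mismatches (1-based):
base 6: C→T (pyrimidine→pyrimidine, transition)
base 7: C→T (pyrimidine→pyrimidine, transition)
base 8: A→G (purine→purine, transition)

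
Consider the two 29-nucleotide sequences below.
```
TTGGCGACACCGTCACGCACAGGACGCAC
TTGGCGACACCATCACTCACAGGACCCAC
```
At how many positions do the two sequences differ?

3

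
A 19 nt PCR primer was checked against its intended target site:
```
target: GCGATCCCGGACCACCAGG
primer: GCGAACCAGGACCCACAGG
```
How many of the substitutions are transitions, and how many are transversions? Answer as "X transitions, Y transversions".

0 transitions, 4 transversions

Transitions (purine↔purine or pyrimidine↔pyrimidine): none.
Transversions (purine↔pyrimidine): 5 T→A, 8 C→A, 14 A→C, 15 C→A.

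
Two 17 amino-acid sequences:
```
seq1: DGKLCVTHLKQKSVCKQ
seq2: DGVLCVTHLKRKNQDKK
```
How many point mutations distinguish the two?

Mismatches (1-based): position 3: K→V; position 11: Q→R; position 13: S→N; position 14: V→Q; position 15: C→D; position 17: Q→K.

6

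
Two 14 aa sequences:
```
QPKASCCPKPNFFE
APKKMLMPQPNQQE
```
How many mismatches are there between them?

8

Comparing position by position, 8 residues differ: 1 (Q/A), 4 (A/K), 5 (S/M), 6 (C/L), 7 (C/M), 9 (K/Q), 12 (F/Q), 13 (F/Q).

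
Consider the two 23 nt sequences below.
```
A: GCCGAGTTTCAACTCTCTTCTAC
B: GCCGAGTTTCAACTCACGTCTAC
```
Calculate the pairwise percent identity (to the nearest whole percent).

91%

2 positions differ (16, 18), so 21 of 23 match: 21/23 = 91.3%.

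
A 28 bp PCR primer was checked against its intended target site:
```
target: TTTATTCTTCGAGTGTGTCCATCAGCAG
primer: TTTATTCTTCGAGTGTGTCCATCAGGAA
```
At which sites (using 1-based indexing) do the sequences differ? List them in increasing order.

26, 28

Scanning 1-based: 26: C/G; 28: G/A.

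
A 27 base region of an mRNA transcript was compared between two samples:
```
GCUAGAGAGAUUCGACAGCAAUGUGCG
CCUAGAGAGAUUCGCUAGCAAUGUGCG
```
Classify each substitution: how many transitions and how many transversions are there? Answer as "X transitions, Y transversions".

Mismatches (1-based):
base 1: G→C (purine→pyrimidine, transversion)
base 15: A→C (purine→pyrimidine, transversion)
base 16: C→U (pyrimidine→pyrimidine, transition)

1 transition, 2 transversions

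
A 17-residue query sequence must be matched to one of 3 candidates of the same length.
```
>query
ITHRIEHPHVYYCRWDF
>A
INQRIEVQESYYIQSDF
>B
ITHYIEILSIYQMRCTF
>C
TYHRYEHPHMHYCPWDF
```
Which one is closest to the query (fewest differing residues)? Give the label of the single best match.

C

A differs at 9 residues; B differs at 9 residues; C differs at 6 residues. The closest is C.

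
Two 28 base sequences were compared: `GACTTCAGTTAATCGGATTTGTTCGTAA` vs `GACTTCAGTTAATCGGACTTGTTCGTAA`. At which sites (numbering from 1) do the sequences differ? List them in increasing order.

18

Differences at site 18 (T→C).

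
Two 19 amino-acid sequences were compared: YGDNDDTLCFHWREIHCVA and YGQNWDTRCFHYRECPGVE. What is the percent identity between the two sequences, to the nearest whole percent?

Mismatches at positions 3, 5, 8, 12, 15, 16, 17, 19 (1-based): 8 of 19.
Identical positions: 11/19 = 57.89% → 58%.

58%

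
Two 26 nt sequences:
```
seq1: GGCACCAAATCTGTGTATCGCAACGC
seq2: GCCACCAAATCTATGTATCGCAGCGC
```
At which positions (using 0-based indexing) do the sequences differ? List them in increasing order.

1, 12, 22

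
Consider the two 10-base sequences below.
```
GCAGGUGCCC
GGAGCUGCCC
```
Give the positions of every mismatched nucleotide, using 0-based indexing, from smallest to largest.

1, 4

Differences at position 1 (C→G), position 4 (G→C).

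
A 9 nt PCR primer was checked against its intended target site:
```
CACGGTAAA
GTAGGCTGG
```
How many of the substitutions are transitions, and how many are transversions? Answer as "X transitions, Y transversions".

Transitions (purine↔purine or pyrimidine↔pyrimidine): 6 T→C, 8 A→G, 9 A→G.
Transversions (purine↔pyrimidine): 1 C→G, 2 A→T, 3 C→A, 7 A→T.

3 transitions, 4 transversions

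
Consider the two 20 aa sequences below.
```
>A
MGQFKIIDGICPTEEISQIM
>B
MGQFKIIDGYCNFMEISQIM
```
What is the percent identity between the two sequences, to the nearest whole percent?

Mismatches at positions 10, 12, 13, 14 (1-based): 4 of 20.
Identical positions: 16/20 = 80% → 80%.

80%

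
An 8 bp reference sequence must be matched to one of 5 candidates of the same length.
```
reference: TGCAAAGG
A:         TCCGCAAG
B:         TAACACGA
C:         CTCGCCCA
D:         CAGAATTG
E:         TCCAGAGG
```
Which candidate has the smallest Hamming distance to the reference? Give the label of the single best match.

A differs at 4 positions; B differs at 5 positions; C differs at 7 positions; D differs at 5 positions; E differs at 2 positions. The closest is E.

E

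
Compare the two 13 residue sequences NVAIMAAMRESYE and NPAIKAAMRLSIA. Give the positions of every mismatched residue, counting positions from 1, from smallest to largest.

Differences at position 2 (V→P), position 5 (M→K), position 10 (E→L), position 12 (Y→I), position 13 (E→A).

2, 5, 10, 12, 13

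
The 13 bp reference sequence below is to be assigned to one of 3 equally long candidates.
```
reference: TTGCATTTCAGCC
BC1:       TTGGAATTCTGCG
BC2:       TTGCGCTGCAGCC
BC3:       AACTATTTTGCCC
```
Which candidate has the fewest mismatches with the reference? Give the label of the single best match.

Hamming distances to reference — BC1: 4; BC2: 3; BC3: 7.
Smallest is BC2 with 3 mismatches.

BC2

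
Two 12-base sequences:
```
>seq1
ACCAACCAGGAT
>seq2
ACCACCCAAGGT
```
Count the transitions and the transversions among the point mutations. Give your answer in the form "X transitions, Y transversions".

Transitions (purine↔purine or pyrimidine↔pyrimidine): 9 G→A, 11 A→G.
Transversions (purine↔pyrimidine): 5 A→C.

2 transitions, 1 transversion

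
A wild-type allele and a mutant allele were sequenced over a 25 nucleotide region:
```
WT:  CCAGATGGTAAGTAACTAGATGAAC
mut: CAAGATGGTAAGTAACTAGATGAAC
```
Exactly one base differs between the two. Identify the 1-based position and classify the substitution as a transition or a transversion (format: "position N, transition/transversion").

position 2, transversion

The sequences differ only at position 2: C→A (pyrimidine→purine), a transversion.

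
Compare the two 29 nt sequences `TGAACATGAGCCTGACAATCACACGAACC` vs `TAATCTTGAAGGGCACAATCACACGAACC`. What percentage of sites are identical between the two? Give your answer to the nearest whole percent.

72%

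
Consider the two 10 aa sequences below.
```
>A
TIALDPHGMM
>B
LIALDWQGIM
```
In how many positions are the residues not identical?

Mismatches (1-based): position 1: T→L; position 6: P→W; position 7: H→Q; position 9: M→I.

4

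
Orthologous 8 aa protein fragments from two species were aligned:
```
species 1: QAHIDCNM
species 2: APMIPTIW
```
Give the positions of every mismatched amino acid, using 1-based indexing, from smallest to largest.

1, 2, 3, 5, 6, 7, 8

Differences at position 1 (Q→A), position 2 (A→P), position 3 (H→M), position 5 (D→P), position 6 (C→T), position 7 (N→I), position 8 (M→W).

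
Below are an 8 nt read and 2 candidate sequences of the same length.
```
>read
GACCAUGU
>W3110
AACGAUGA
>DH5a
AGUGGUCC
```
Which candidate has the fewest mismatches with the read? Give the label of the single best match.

W3110

Hamming distances to read — W3110: 3; DH5a: 7.
Smallest is W3110 with 3 mismatches.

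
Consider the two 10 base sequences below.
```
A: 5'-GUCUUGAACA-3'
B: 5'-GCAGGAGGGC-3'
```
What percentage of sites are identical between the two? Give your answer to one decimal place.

Mismatches at positions 2, 3, 4, 5, 6, 7, 8, 9, 10 (1-based): 9 of 10.
Identical positions: 1/10 = 10% → 10.0%.

10.0%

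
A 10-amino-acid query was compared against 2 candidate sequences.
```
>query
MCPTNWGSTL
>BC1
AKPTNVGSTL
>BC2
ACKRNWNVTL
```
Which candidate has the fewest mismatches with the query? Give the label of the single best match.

BC1

BC1 differs at 3 positions; BC2 differs at 5 positions. The closest is BC1.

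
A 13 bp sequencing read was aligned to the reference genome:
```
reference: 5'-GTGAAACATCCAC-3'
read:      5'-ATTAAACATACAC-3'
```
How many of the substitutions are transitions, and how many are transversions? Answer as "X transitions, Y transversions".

Transitions (purine↔purine or pyrimidine↔pyrimidine): 1 G→A.
Transversions (purine↔pyrimidine): 3 G→T, 10 C→A.

1 transition, 2 transversions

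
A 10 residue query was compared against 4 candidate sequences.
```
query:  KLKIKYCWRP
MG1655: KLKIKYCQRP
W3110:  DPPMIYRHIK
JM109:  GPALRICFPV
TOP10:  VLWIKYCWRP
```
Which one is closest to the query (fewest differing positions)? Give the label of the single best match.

MG1655

Hamming distances to query — MG1655: 1; W3110: 9; JM109: 9; TOP10: 2.
Smallest is MG1655 with 1 mismatch.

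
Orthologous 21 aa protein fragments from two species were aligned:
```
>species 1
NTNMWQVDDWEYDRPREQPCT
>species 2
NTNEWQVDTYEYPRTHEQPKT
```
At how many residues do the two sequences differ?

Comparing position by position, 7 residues differ: 4 (M/E), 9 (D/T), 10 (W/Y), 13 (D/P), 15 (P/T), 16 (R/H), 20 (C/K).

7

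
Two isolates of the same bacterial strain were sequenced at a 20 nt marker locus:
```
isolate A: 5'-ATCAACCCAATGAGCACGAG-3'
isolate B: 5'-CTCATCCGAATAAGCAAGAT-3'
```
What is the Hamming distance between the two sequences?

Comparing position by position, 6 positions differ: 1 (A/C), 5 (A/T), 8 (C/G), 12 (G/A), 17 (C/A), 20 (G/T).

6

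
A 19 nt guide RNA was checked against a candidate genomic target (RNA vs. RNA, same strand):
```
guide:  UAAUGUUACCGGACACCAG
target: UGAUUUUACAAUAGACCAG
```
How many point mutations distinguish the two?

Comparing position by position, 6 sites differ: 2 (A/G), 5 (G/U), 10 (C/A), 11 (G/A), 12 (G/U), 14 (C/G).

6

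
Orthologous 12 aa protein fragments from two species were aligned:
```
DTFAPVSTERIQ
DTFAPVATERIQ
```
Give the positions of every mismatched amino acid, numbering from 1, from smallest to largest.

7

Scanning 1-based: 7: S/A.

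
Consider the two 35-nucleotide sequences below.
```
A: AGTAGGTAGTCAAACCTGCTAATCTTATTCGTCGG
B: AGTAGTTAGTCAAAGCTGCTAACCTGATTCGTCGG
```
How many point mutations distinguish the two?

4

The sequences differ at positions 6, 15, 23, 26 (1-based) — 4 in total.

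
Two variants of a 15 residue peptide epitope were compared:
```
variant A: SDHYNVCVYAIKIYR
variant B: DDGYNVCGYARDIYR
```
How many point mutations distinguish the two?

5

Mismatches (1-based): residue 1: S→D; residue 3: H→G; residue 8: V→G; residue 11: I→R; residue 12: K→D.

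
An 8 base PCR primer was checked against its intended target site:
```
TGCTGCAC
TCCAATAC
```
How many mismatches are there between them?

4

Mismatches (1-based): site 2: G→C; site 4: T→A; site 5: G→A; site 6: C→T.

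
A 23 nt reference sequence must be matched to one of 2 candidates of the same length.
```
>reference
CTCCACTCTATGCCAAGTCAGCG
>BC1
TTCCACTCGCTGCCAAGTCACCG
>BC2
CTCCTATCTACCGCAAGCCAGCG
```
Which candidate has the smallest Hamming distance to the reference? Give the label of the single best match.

BC1 differs at 4 sites; BC2 differs at 6 sites. The closest is BC1.

BC1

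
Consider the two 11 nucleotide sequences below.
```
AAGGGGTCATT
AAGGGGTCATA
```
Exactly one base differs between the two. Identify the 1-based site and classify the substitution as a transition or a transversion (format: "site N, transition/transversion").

The sequences differ only at site 11: T→A (pyrimidine→purine), a transversion.

site 11, transversion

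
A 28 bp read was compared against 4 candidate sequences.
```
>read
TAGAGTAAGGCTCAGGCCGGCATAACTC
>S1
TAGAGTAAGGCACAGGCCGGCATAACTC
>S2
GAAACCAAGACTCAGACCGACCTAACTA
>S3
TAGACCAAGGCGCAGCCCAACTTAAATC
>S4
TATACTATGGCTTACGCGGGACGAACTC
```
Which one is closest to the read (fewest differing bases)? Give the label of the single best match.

S1

S1 differs at 1 base; S2 differs at 9 bases; S3 differs at 8 bases; S4 differs at 9 bases. The closest is S1.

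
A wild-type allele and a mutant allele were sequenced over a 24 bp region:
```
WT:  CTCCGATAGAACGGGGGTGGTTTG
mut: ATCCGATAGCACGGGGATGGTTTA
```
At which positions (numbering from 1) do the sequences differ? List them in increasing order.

1, 10, 17, 24

Scanning 1-based: 1: C/A; 10: A/C; 17: G/A; 24: G/A.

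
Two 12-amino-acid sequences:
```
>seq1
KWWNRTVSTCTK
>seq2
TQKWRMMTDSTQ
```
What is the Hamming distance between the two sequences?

10

Comparing position by position, 10 positions differ: 1 (K/T), 2 (W/Q), 3 (W/K), 4 (N/W), 6 (T/M), 7 (V/M), 8 (S/T), 9 (T/D), 10 (C/S), 12 (K/Q).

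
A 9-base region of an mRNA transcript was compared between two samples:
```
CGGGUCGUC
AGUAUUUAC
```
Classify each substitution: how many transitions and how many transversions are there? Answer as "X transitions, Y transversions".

Mismatches (1-based):
position 1: C→A (pyrimidine→purine, transversion)
position 3: G→U (purine→pyrimidine, transversion)
position 4: G→A (purine→purine, transition)
position 6: C→U (pyrimidine→pyrimidine, transition)
position 7: G→U (purine→pyrimidine, transversion)
position 8: U→A (pyrimidine→purine, transversion)

2 transitions, 4 transversions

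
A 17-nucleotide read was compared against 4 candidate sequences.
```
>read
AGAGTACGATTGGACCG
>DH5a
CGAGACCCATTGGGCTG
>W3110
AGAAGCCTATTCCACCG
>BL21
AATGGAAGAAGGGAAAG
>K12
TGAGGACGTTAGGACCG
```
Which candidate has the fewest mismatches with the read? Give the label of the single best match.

K12

Hamming distances to read — DH5a: 6; W3110: 6; BL21: 8; K12: 4.
Smallest is K12 with 4 mismatches.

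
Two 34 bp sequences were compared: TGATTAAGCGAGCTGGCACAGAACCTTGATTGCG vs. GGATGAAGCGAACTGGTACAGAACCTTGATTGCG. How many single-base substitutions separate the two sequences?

Comparing position by position, 4 bases differ: 1 (T/G), 5 (T/G), 12 (G/A), 17 (C/T).

4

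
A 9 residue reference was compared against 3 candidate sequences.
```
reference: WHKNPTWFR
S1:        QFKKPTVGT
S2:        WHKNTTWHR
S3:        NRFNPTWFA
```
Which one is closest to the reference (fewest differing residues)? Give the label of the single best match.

S2

S1 differs at 6 residues; S2 differs at 2 residues; S3 differs at 4 residues. The closest is S2.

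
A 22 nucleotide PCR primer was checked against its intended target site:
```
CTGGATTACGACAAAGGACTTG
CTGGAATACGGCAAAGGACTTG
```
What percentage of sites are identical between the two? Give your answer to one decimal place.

90.9%

2 positions differ (6, 11), so 20 of 22 match: 20/22 = 90.91%.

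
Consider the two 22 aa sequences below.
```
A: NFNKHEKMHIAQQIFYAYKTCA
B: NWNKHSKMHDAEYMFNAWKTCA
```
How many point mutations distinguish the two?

8

Comparing position by position, 8 positions differ: 2 (F/W), 6 (E/S), 10 (I/D), 12 (Q/E), 13 (Q/Y), 14 (I/M), 16 (Y/N), 18 (Y/W).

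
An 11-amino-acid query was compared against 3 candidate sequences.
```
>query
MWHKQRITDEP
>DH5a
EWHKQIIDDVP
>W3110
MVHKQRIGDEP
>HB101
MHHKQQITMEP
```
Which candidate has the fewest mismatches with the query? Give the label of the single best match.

DH5a differs at 4 positions; W3110 differs at 2 positions; HB101 differs at 3 positions. The closest is W3110.

W3110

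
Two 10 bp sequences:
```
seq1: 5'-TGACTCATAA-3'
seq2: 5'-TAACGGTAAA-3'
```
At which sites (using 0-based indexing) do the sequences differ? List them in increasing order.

1, 4, 5, 6, 7

Differences at site 1 (G→A), site 4 (T→G), site 5 (C→G), site 6 (A→T), site 7 (T→A).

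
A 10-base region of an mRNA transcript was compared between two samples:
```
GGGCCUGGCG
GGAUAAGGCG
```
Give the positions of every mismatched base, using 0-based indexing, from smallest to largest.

2, 3, 4, 5

Differences at position 2 (G→A), position 3 (C→U), position 4 (C→A), position 5 (U→A).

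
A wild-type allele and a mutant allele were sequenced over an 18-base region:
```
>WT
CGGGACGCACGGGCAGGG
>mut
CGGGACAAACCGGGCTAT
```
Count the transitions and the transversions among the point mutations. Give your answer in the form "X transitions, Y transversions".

2 transitions, 6 transversions

Mismatches (1-based):
base 7: G→A (purine→purine, transition)
base 8: C→A (pyrimidine→purine, transversion)
base 11: G→C (purine→pyrimidine, transversion)
base 14: C→G (pyrimidine→purine, transversion)
base 15: A→C (purine→pyrimidine, transversion)
base 16: G→T (purine→pyrimidine, transversion)
base 17: G→A (purine→purine, transition)
base 18: G→T (purine→pyrimidine, transversion)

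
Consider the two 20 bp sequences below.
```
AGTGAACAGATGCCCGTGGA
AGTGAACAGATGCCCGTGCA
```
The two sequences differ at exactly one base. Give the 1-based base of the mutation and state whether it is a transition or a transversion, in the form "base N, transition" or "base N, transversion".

base 19, transversion

Base 19 changes G→C. G is a purine and C is a pyrimidine, so this is a transversion.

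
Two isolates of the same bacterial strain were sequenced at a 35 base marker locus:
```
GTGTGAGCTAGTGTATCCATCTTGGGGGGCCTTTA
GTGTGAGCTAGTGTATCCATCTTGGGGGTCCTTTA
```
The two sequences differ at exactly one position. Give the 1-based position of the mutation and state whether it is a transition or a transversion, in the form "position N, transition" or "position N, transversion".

position 29, transversion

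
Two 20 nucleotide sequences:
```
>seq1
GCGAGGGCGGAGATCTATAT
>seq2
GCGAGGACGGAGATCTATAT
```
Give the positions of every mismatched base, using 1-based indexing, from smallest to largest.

7

Scanning 1-based: 7: G/A.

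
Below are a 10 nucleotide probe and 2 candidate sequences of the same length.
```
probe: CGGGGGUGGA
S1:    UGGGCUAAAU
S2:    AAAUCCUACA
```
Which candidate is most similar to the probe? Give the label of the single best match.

Hamming distances to probe — S1: 7; S2: 8.
Smallest is S1 with 7 mismatches.

S1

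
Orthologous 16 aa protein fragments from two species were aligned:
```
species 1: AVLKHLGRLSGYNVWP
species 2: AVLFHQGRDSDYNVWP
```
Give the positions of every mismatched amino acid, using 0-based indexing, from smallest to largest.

3, 5, 8, 10

Scanning 0-based: 3: K/F; 5: L/Q; 8: L/D; 10: G/D.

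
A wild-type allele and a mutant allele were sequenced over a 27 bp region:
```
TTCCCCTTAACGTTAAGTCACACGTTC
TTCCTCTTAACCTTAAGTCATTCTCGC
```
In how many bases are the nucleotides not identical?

Comparing position by position, 7 bases differ: 5 (C/T), 12 (G/C), 21 (C/T), 22 (A/T), 24 (G/T), 25 (T/C), 26 (T/G).

7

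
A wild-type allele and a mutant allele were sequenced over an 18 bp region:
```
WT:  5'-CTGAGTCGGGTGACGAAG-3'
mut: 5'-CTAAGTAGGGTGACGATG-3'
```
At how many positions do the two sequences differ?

3

The sequences differ at positions 3, 7, 17 (1-based) — 3 in total.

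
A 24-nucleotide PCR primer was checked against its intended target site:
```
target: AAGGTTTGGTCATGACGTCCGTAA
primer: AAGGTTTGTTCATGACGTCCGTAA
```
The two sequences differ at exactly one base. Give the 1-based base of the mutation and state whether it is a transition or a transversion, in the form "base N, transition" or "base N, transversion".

base 9, transversion

Base 9 changes G→T. G is a purine and T is a pyrimidine, so this is a transversion.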